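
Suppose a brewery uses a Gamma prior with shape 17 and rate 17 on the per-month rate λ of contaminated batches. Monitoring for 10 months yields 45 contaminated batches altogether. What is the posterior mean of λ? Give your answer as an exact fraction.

Total count 45 over total exposure 10 months.
By Gamma–Poisson conjugacy, the posterior is Gamma(α + Σx, β + Σt) = Gamma(17 + 45, 17 + 10) = Gamma(62, 27).
Posterior mean = α'/β' = 62/27.

62/27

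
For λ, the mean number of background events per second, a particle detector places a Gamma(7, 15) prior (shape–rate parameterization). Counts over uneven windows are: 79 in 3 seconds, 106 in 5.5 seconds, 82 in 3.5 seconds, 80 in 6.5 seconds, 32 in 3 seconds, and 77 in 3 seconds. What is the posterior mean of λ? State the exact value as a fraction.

926/79

Total count: 79 + 106 + 82 + 80 + 32 + 77 = 456.
Total exposure: 3 + 5.5 + 3.5 + 6.5 + 3 + 3 = 24.5 seconds.
By Gamma–Poisson conjugacy, the posterior is Gamma(α + Σx, β + Σt) = Gamma(7 + 456, 15 + 24.5) = Gamma(463, 79/2).
Posterior mean = α'/β' = 463/(79/2) = 926/79.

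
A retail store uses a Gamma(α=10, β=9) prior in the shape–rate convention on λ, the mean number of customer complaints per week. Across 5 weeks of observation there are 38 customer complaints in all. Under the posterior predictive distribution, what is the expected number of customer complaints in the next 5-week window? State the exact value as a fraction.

Total count 38 over total exposure 5 weeks.
The Gamma prior is conjugate for the Poisson rate, so λ | data ~ Gamma(10+38, 9+5) = Gamma(48, 14).
Predictive mean over a 5-week window = T·E[λ|data] = 5·48/14 = 120/7.

120/7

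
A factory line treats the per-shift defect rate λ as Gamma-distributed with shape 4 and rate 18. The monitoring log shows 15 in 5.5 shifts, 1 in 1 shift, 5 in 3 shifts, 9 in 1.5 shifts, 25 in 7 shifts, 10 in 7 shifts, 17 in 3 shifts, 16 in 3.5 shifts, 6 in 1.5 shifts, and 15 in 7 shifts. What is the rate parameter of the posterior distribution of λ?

Total count: 15 + 1 + 5 + 9 + 25 + 10 + 17 + 16 + 6 + 15 = 119.
Total exposure: 5.5 + 1 + 3 + 1.5 + 7 + 7 + 3 + 3.5 + 1.5 + 7 = 40 shifts.
Posterior: α' = 4 + 119 = 123, β' = 18 + 40 = 58.

58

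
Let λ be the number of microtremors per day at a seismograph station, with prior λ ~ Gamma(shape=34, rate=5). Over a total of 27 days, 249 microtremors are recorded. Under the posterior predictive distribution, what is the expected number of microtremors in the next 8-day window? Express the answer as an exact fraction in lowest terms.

Total count 249 over total exposure 27 days.
The Gamma prior is conjugate for the Poisson rate, so λ | data ~ Gamma(34+249, 5+27) = Gamma(283, 32).
Predictive mean over an 8-day window = T·E[λ|data] = 8·283/32 = 283/4.

283/4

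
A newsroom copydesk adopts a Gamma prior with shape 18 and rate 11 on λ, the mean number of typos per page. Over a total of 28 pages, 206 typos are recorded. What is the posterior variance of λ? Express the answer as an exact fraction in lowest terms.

224/1521

Total count 206 over total exposure 28 pages.
Gamma(α, β) with Poisson data over total exposure Σt gives posterior Gamma(α+Σx, β+Σt) = Gamma(224, 39).
Posterior variance = α'/β'² = 224/1521.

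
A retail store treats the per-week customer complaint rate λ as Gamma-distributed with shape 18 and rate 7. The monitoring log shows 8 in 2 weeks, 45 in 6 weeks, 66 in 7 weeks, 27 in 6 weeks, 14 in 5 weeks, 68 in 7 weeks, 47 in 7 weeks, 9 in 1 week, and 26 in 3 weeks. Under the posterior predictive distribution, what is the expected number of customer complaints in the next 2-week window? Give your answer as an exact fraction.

Total count: 8 + 45 + 66 + 27 + 14 + 68 + 47 + 9 + 26 = 310.
Total exposure: 2 + 6 + 7 + 6 + 5 + 7 + 7 + 1 + 3 = 44 weeks.
Posterior: α' = 18 + 310 = 328, β' = 7 + 44 = 51.
Predictive mean over a 2-week window = T·E[λ|data] = 2·328/51 = 656/51.

656/51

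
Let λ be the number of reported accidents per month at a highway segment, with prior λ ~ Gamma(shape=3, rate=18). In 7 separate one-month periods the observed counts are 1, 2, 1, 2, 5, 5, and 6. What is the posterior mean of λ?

1

Total count: 1 + 2 + 1 + 2 + 5 + 5 + 6 = 22.
Total exposure: 7 months.
Gamma(α, β) with Poisson data over total exposure Σt gives posterior Gamma(α+Σx, β+Σt) = Gamma(25, 25).
Posterior mean = α'/β' = 25/25 = 1.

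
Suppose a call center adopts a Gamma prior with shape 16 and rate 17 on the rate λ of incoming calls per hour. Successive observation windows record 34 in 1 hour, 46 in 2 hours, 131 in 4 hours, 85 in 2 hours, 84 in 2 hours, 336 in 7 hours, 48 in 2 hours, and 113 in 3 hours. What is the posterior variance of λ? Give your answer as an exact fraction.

893/1600

Total count: 34 + 46 + 131 + 85 + 84 + 336 + 48 + 113 = 877.
Total exposure: 1 + 2 + 4 + 2 + 2 + 7 + 2 + 3 = 23 hours.
By Gamma–Poisson conjugacy, the posterior is Gamma(α + Σx, β + Σt) = Gamma(16 + 877, 17 + 23) = Gamma(893, 40).
Posterior variance = α'/β'² = 893/1600.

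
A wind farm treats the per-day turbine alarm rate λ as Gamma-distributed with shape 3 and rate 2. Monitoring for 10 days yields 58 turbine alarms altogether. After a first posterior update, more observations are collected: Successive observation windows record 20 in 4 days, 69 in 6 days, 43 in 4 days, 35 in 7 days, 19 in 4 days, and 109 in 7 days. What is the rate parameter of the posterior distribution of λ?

44

Total count 58 over total exposure 10 days.
After the first batch: Gamma(3 + 58, 2 + 10) = Gamma(61, 12).
Total count: 20 + 69 + 43 + 35 + 19 + 109 = 295.
Total exposure: 4 + 6 + 4 + 7 + 4 + 7 = 32 days.
After the second batch: Gamma(61 + 295, 12 + 32) = Gamma(356, 44).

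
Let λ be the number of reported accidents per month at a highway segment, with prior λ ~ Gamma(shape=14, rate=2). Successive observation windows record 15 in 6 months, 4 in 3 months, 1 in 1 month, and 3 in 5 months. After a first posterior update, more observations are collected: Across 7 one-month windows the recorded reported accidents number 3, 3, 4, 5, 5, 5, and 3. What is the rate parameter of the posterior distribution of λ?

24

Total count: 15 + 4 + 1 + 3 = 23.
Total exposure: 6 + 3 + 1 + 5 = 15 months.
After the first batch: Gamma(14 + 23, 2 + 15) = Gamma(37, 17).
Total count: 3 + 3 + 4 + 5 + 5 + 5 + 3 = 28.
Total exposure: 7 months.
After the second batch: Gamma(37 + 28, 17 + 7) = Gamma(65, 24).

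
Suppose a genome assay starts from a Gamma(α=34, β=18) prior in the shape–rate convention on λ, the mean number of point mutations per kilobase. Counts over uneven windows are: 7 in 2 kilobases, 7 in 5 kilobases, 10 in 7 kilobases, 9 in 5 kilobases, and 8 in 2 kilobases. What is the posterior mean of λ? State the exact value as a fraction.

Total count: 7 + 7 + 10 + 9 + 8 = 41.
Total exposure: 2 + 5 + 7 + 5 + 2 = 21 kilobases.
Gamma(α, β) with Poisson data over total exposure Σt gives posterior Gamma(α+Σx, β+Σt) = Gamma(75, 39).
Posterior mean = α'/β' = 75/39 = 25/13.

25/13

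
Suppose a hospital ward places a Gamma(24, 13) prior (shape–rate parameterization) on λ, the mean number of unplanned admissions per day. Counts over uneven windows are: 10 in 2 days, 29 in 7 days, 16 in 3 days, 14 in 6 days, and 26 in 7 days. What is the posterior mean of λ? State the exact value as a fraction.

Total count: 10 + 29 + 16 + 14 + 26 = 95.
Total exposure: 2 + 7 + 3 + 6 + 7 = 25 days.
Conjugate update: add total count to the shape and total exposure to the rate, giving Gamma(119, 38).
Posterior mean = α'/β' = 119/38.

119/38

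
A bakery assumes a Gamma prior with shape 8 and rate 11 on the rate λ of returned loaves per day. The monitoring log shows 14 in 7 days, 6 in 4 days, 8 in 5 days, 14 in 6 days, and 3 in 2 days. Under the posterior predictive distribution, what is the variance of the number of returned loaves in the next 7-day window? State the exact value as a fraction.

318/25

Total count: 14 + 6 + 8 + 14 + 3 = 45.
Total exposure: 7 + 4 + 5 + 6 + 2 = 24 days.
The Gamma prior is conjugate for the Poisson rate, so λ | data ~ Gamma(8+45, 11+24) = Gamma(53, 35).
The posterior predictive for a window of length T is Negative Binomial with variance T·α'·(β'+T)/β'² = 7·53·42/1225 = 318/25.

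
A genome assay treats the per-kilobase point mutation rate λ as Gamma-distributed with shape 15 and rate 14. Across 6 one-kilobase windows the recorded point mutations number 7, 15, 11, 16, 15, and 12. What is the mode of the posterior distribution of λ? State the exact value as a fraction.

9/2

Total count: 7 + 15 + 11 + 16 + 15 + 12 = 76.
Total exposure: 6 kilobases.
Conjugate update: add total count to the shape and total exposure to the rate, giving Gamma(91, 20).
Posterior mode = (α'−1)/β' = 90/20 = 9/2.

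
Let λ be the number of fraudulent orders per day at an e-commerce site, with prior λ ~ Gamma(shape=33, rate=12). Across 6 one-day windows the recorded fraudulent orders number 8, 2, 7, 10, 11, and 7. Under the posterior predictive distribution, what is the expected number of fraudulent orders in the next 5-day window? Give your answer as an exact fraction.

Total count: 8 + 2 + 7 + 10 + 11 + 7 = 45.
Total exposure: 6 days.
Conjugate update: add total count to the shape and total exposure to the rate, giving Gamma(78, 18).
Predictive mean over a 5-day window = T·E[λ|data] = 5·78/18 = 65/3.

65/3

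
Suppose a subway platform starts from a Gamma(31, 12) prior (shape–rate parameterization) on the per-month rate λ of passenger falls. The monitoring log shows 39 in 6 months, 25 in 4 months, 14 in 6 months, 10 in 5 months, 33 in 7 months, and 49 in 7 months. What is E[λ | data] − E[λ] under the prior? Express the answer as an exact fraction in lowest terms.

Total count: 39 + 25 + 14 + 10 + 33 + 49 = 170.
Total exposure: 6 + 4 + 6 + 5 + 7 + 7 = 35 months.
Gamma(α, β) with Poisson data over total exposure Σt gives posterior Gamma(α+Σx, β+Σt) = Gamma(201, 47).
Posterior mean = 201/47 = 201/47; prior mean = 31/12 = 31/12. Difference = 201/47 − 31/12 = 955/564.

955/564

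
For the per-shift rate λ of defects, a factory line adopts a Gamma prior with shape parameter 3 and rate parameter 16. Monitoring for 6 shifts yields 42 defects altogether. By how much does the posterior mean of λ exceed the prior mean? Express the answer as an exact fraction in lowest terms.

Total count 42 over total exposure 6 shifts.
Conjugate update: add total count to the shape and total exposure to the rate, giving Gamma(45, 22).
Posterior mean = 45/22 = 45/22; prior mean = 3/16 = 3/16. Difference = 45/22 − 3/16 = 327/176.

327/176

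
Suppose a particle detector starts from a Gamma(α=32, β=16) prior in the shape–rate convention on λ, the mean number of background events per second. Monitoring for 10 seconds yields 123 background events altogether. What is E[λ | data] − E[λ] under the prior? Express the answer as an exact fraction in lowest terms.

Total count 123 over total exposure 10 seconds.
Gamma(α, β) with Poisson data over total exposure Σt gives posterior Gamma(α+Σx, β+Σt) = Gamma(155, 26).
Posterior mean = 155/26 = 155/26; prior mean = 32/16 = 2. Difference = 155/26 − 2 = 103/26.

103/26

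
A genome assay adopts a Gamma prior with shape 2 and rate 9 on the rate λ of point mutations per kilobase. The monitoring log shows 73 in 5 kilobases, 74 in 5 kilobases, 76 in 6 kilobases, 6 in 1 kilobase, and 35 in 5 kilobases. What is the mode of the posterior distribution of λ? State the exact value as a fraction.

265/31

Total count: 73 + 74 + 76 + 6 + 35 = 264.
Total exposure: 5 + 5 + 6 + 1 + 5 = 22 kilobases.
Gamma(α, β) with Poisson data over total exposure Σt gives posterior Gamma(α+Σx, β+Σt) = Gamma(266, 31).
Posterior mode = (α'−1)/β' = 265/31.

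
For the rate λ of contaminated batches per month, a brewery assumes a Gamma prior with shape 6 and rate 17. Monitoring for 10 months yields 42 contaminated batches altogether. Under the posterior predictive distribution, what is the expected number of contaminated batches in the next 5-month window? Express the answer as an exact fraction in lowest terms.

Total count 42 over total exposure 10 months.
Gamma(α, β) with Poisson data over total exposure Σt gives posterior Gamma(α+Σx, β+Σt) = Gamma(48, 27).
Predictive mean over a 5-month window = T·E[λ|data] = 5·48/27 = 80/9.

80/9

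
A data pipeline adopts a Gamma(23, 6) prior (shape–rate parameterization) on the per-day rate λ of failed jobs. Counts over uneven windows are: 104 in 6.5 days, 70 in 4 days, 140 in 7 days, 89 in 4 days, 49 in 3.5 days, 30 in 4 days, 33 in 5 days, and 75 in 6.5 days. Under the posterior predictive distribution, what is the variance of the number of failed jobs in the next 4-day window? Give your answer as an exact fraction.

495304/8649

Total count: 104 + 70 + 140 + 89 + 49 + 30 + 33 + 75 = 590.
Total exposure: 6.5 + 4 + 7 + 4 + 3.5 + 4 + 5 + 6.5 = 40.5 days.
Posterior: α' = 23 + 590 = 613, β' = 6 + 40.5 = 93/2.
The posterior predictive for a window of length T is Negative Binomial with variance T·α'·(β'+T)/β'² = 4·613·(101/2)/(8649/4) = 495304/8649.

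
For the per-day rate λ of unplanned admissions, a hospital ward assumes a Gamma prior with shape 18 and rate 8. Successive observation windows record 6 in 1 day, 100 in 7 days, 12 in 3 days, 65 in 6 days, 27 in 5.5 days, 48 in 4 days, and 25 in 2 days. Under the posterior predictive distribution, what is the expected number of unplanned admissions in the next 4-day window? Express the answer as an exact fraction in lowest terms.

Total count: 6 + 100 + 12 + 65 + 27 + 48 + 25 = 283.
Total exposure: 1 + 7 + 3 + 6 + 5.5 + 4 + 2 = 28.5 days.
Gamma(α, β) with Poisson data over total exposure Σt gives posterior Gamma(α+Σx, β+Σt) = Gamma(301, 73/2).
Predictive mean over a 4-day window = T·E[λ|data] = 4·301/(73/2) = 2408/73.

2408/73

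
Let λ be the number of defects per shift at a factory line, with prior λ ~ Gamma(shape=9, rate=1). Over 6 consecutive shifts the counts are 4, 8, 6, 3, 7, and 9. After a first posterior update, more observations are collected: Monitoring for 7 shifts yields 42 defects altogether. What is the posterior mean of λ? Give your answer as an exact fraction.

Total count: 4 + 8 + 6 + 3 + 7 + 9 = 37.
Total exposure: 6 shifts.
After the first batch: Gamma(9 + 37, 1 + 6) = Gamma(46, 7).
Total count 42 over total exposure 7 shifts.
After the second batch: Gamma(46 + 42, 7 + 7) = Gamma(88, 14).
Posterior mean = α'/β' = 88/14 = 44/7.

44/7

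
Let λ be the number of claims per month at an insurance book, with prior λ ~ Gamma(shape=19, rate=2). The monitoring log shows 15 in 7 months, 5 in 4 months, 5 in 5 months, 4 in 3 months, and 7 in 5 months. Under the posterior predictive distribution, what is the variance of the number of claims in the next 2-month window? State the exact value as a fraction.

Total count: 15 + 5 + 5 + 4 + 7 = 36.
Total exposure: 7 + 4 + 5 + 3 + 5 = 24 months.
Conjugate update: add total count to the shape and total exposure to the rate, giving Gamma(55, 26).
The posterior predictive for a window of length T is Negative Binomial with variance T·α'·(β'+T)/β'² = 2·55·28/676 = 770/169.

770/169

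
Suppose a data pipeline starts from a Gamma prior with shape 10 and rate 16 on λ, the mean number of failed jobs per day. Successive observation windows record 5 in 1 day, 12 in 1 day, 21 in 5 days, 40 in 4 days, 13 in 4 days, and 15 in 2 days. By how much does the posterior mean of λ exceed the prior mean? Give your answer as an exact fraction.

763/264

Total count: 5 + 12 + 21 + 40 + 13 + 15 = 106.
Total exposure: 1 + 1 + 5 + 4 + 4 + 2 = 17 days.
Posterior: α' = 10 + 106 = 116, β' = 16 + 17 = 33.
Posterior mean = 116/33 = 116/33; prior mean = 10/16 = 5/8. Difference = 116/33 − 5/8 = 763/264.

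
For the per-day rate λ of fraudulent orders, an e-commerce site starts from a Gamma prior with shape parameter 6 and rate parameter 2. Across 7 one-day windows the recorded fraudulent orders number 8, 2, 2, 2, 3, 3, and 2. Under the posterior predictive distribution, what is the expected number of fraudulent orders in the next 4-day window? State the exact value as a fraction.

112/9

Total count: 8 + 2 + 2 + 2 + 3 + 3 + 2 = 22.
Total exposure: 7 days.
Posterior: α' = 6 + 22 = 28, β' = 2 + 7 = 9.
Predictive mean over a 4-day window = T·E[λ|data] = 4·28/9 = 112/9.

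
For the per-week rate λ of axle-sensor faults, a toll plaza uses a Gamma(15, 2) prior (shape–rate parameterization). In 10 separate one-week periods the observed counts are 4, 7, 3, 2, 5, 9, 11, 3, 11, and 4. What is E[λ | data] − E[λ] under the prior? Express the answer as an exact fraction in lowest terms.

Total count: 4 + 7 + 3 + 2 + 5 + 9 + 11 + 3 + 11 + 4 = 59.
Total exposure: 10 weeks.
Gamma(α, β) with Poisson data over total exposure Σt gives posterior Gamma(α+Σx, β+Σt) = Gamma(74, 12).
Posterior mean = 74/12 = 37/6; prior mean = 15/2 = 15/2. Difference = 37/6 − 15/2 = -4/3.

-4/3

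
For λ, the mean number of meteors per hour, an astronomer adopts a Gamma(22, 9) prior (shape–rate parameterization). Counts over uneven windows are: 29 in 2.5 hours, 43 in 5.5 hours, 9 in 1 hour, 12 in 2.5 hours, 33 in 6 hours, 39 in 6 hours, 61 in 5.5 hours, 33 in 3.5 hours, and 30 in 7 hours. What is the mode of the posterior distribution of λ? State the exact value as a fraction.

620/97

Total count: 29 + 43 + 9 + 12 + 33 + 39 + 61 + 33 + 30 = 289.
Total exposure: 2.5 + 5.5 + 1 + 2.5 + 6 + 6 + 5.5 + 3.5 + 7 = 39.5 hours.
By Gamma–Poisson conjugacy, the posterior is Gamma(α + Σx, β + Σt) = Gamma(22 + 289, 9 + 39.5) = Gamma(311, 97/2).
Posterior mode = (α'−1)/β' = 310/(97/2) = 620/97.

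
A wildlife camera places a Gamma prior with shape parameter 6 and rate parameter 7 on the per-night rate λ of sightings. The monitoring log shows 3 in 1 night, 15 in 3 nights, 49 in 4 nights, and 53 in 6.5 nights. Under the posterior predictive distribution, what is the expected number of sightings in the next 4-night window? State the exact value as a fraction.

1008/43

Total count: 3 + 15 + 49 + 53 = 120.
Total exposure: 1 + 3 + 4 + 6.5 = 14.5 nights.
Posterior: α' = 6 + 120 = 126, β' = 7 + 14.5 = 43/2.
Predictive mean over a 4-night window = T·E[λ|data] = 4·126/(43/2) = 1008/43.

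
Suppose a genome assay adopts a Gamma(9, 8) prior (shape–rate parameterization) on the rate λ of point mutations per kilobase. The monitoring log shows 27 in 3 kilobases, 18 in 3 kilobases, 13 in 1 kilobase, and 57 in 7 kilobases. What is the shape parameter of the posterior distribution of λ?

Total count: 27 + 18 + 13 + 57 = 115.
Total exposure: 3 + 3 + 1 + 7 = 14 kilobases.
The Gamma prior is conjugate for the Poisson rate, so λ | data ~ Gamma(9+115, 8+14) = Gamma(124, 22).

124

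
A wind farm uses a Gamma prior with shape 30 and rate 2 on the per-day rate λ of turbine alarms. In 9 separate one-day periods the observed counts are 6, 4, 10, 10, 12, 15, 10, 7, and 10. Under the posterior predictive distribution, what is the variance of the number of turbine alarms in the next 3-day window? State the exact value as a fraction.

Total count: 6 + 4 + 10 + 10 + 12 + 15 + 10 + 7 + 10 = 84.
Total exposure: 9 days.
Posterior: α' = 30 + 84 = 114, β' = 2 + 9 = 11.
The posterior predictive for a window of length T is Negative Binomial with variance T·α'·(β'+T)/β'² = 3·114·14/121 = 4788/121.

4788/121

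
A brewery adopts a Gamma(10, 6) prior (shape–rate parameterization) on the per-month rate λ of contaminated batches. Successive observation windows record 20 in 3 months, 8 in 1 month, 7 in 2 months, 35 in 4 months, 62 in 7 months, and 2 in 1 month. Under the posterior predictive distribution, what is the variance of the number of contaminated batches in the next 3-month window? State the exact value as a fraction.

81/4

Total count: 20 + 8 + 7 + 35 + 62 + 2 = 134.
Total exposure: 3 + 1 + 2 + 4 + 7 + 1 = 18 months.
The Gamma prior is conjugate for the Poisson rate, so λ | data ~ Gamma(10+134, 6+18) = Gamma(144, 24).
The posterior predictive for a window of length T is Negative Binomial with variance T·α'·(β'+T)/β'² = 3·144·27/576 = 81/4.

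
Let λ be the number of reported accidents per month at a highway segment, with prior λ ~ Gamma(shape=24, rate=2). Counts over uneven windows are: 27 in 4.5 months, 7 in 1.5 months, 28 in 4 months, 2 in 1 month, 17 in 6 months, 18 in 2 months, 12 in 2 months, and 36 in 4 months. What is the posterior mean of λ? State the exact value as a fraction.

19/3

Total count: 27 + 7 + 28 + 2 + 17 + 18 + 12 + 36 = 147.
Total exposure: 4.5 + 1.5 + 4 + 1 + 6 + 2 + 2 + 4 = 25 months.
Conjugate update: add total count to the shape and total exposure to the rate, giving Gamma(171, 27).
Posterior mean = α'/β' = 171/27 = 19/3.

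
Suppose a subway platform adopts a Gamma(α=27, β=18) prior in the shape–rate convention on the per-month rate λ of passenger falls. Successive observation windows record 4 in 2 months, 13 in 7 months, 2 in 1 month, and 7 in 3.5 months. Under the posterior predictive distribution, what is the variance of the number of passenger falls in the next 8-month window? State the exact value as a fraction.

Total count: 4 + 13 + 2 + 7 = 26.
Total exposure: 2 + 7 + 1 + 3.5 = 13.5 months.
Posterior: α' = 27 + 26 = 53, β' = 18 + 13.5 = 63/2.
The posterior predictive for a window of length T is Negative Binomial with variance T·α'·(β'+T)/β'² = 8·53·(79/2)/(3969/4) = 66992/3969.

66992/3969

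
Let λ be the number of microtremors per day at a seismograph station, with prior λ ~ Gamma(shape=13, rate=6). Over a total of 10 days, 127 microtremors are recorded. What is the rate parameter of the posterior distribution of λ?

Total count 127 over total exposure 10 days.
By Gamma–Poisson conjugacy, the posterior is Gamma(α + Σx, β + Σt) = Gamma(13 + 127, 6 + 10) = Gamma(140, 16).

16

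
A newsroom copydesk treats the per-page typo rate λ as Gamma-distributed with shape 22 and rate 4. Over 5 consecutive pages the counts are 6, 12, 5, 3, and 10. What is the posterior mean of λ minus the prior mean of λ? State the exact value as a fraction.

17/18

Total count: 6 + 12 + 5 + 3 + 10 = 36.
Total exposure: 5 pages.
By Gamma–Poisson conjugacy, the posterior is Gamma(α + Σx, β + Σt) = Gamma(22 + 36, 4 + 5) = Gamma(58, 9).
Posterior mean = 58/9 = 58/9; prior mean = 22/4 = 11/2. Difference = 58/9 − 11/2 = 17/18.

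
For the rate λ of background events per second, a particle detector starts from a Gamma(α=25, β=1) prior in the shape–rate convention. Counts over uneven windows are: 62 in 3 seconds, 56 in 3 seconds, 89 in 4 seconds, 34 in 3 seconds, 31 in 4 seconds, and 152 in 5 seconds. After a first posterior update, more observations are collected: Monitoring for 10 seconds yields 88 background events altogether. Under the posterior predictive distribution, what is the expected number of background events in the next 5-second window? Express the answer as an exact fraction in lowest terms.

Total count: 62 + 56 + 89 + 34 + 31 + 152 = 424.
Total exposure: 3 + 3 + 4 + 3 + 4 + 5 = 22 seconds.
After the first batch: Gamma(25 + 424, 1 + 22) = Gamma(449, 23).
Total count 88 over total exposure 10 seconds.
After the second batch: Gamma(449 + 88, 23 + 10) = Gamma(537, 33).
Predictive mean over a 5-second window = T·E[λ|data] = 5·537/33 = 895/11.

895/11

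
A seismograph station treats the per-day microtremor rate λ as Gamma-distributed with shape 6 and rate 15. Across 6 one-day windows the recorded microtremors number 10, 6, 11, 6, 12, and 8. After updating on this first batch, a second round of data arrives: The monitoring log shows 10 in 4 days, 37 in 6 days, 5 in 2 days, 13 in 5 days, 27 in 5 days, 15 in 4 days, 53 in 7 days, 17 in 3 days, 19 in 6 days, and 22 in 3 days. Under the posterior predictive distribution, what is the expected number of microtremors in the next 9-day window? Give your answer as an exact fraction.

831/22

Total count: 10 + 6 + 11 + 6 + 12 + 8 = 53.
Total exposure: 6 days.
After the first batch: Gamma(6 + 53, 15 + 6) = Gamma(59, 21).
Total count: 10 + 37 + 5 + 13 + 27 + 15 + 53 + 17 + 19 + 22 = 218.
Total exposure: 4 + 6 + 2 + 5 + 5 + 4 + 7 + 3 + 6 + 3 = 45 days.
After the second batch: Gamma(59 + 218, 21 + 45) = Gamma(277, 66).
Predictive mean over a 9-day window = T·E[λ|data] = 9·277/66 = 831/22.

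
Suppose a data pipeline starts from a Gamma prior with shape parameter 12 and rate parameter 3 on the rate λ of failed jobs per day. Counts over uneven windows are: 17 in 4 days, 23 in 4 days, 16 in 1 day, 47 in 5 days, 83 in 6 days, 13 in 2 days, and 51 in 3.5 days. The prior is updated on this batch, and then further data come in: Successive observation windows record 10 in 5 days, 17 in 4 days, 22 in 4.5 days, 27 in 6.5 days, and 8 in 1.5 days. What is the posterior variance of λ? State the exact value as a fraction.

Total count: 17 + 23 + 16 + 47 + 83 + 13 + 51 = 250.
Total exposure: 4 + 4 + 1 + 5 + 6 + 2 + 3.5 = 25.5 days.
After the first batch: Gamma(12 + 250, 3 + 25.5) = Gamma(262, 57/2).
Total count: 10 + 17 + 22 + 27 + 8 = 84.
Total exposure: 5 + 4 + 4.5 + 6.5 + 1.5 = 21.5 days.
After the second batch: Gamma(262 + 84, 57/2 + 21.5) = Gamma(346, 50).
Posterior variance = α'/β'² = 346/2500 = 173/1250.

173/1250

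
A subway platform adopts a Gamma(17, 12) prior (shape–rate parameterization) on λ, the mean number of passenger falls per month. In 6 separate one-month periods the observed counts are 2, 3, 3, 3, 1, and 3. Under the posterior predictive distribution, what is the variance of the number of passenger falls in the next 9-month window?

Total count: 2 + 3 + 3 + 3 + 1 + 3 = 15.
Total exposure: 6 months.
Posterior: α' = 17 + 15 = 32, β' = 12 + 6 = 18.
The posterior predictive for a window of length T is Negative Binomial with variance T·α'·(β'+T)/β'² = 9·32·27/324 = 24.

24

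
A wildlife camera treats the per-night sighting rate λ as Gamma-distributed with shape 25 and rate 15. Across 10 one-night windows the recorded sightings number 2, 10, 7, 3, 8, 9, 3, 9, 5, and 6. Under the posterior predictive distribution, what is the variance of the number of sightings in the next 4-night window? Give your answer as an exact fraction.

Total count: 2 + 10 + 7 + 3 + 8 + 9 + 3 + 9 + 5 + 6 = 62.
Total exposure: 10 nights.
Posterior: α' = 25 + 62 = 87, β' = 15 + 10 = 25.
The posterior predictive for a window of length T is Negative Binomial with variance T·α'·(β'+T)/β'² = 4·87·29/625 = 10092/625.

10092/625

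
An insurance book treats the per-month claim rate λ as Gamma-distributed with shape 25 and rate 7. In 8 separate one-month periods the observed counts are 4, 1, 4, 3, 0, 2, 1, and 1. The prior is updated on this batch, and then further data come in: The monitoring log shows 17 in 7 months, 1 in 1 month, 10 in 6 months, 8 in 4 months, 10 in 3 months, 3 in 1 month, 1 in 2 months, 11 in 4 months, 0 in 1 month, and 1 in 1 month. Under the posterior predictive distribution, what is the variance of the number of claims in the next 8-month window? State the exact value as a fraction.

43672/2025

Total count: 4 + 1 + 4 + 3 + 0 + 2 + 1 + 1 = 16.
Total exposure: 8 months.
After the first batch: Gamma(25 + 16, 7 + 8) = Gamma(41, 15).
Total count: 17 + 1 + 10 + 8 + 10 + 3 + 1 + 11 + 0 + 1 = 62.
Total exposure: 7 + 1 + 6 + 4 + 3 + 1 + 2 + 4 + 1 + 1 = 30 months.
After the second batch: Gamma(41 + 62, 15 + 30) = Gamma(103, 45).
The posterior predictive for a window of length T is Negative Binomial with variance T·α'·(β'+T)/β'² = 8·103·53/2025 = 43672/2025.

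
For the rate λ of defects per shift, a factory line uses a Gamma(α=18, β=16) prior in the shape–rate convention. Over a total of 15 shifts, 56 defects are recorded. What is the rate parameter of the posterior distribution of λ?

Total count 56 over total exposure 15 shifts.
Posterior: α' = 18 + 56 = 74, β' = 16 + 15 = 31.

31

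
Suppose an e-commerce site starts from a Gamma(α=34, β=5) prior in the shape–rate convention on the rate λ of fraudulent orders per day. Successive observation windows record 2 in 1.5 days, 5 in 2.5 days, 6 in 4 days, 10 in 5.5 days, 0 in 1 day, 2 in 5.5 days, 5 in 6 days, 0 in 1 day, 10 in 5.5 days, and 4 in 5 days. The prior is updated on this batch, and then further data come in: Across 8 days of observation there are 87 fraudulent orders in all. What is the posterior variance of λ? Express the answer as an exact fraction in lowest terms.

Total count: 2 + 5 + 6 + 10 + 0 + 2 + 5 + 0 + 10 + 4 = 44.
Total exposure: 1.5 + 2.5 + 4 + 5.5 + 1 + 5.5 + 6 + 1 + 5.5 + 5 = 37.5 days.
After the first batch: Gamma(34 + 44, 5 + 37.5) = Gamma(78, 85/2).
Total count 87 over total exposure 8 days.
After the second batch: Gamma(78 + 87, 85/2 + 8) = Gamma(165, 101/2).
Posterior variance = α'/β'² = 165/(10201/4) = 660/10201.

660/10201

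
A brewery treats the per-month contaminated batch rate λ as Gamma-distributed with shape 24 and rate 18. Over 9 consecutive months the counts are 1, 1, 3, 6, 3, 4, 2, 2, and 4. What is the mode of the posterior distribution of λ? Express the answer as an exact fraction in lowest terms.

49/27

Total count: 1 + 1 + 3 + 6 + 3 + 4 + 2 + 2 + 4 = 26.
Total exposure: 9 months.
Gamma(α, β) with Poisson data over total exposure Σt gives posterior Gamma(α+Σx, β+Σt) = Gamma(50, 27).
Posterior mode = (α'−1)/β' = 49/27.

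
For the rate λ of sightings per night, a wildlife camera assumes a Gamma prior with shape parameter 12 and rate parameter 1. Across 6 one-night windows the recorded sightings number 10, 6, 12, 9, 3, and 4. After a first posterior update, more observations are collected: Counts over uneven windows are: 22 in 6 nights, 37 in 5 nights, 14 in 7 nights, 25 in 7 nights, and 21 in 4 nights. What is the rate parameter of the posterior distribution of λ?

Total count: 10 + 6 + 12 + 9 + 3 + 4 = 44.
Total exposure: 6 nights.
After the first batch: Gamma(12 + 44, 1 + 6) = Gamma(56, 7).
Total count: 22 + 37 + 14 + 25 + 21 = 119.
Total exposure: 6 + 5 + 7 + 7 + 4 = 29 nights.
After the second batch: Gamma(56 + 119, 7 + 29) = Gamma(175, 36).

36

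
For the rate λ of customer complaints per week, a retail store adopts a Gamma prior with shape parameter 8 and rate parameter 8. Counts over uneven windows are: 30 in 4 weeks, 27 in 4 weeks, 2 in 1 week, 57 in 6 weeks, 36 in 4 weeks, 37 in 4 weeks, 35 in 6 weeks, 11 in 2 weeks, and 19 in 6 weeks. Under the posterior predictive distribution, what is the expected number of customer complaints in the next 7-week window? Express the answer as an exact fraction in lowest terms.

Total count: 30 + 27 + 2 + 57 + 36 + 37 + 35 + 11 + 19 = 254.
Total exposure: 4 + 4 + 1 + 6 + 4 + 4 + 6 + 2 + 6 = 37 weeks.
Posterior: α' = 8 + 254 = 262, β' = 8 + 37 = 45.
Predictive mean over a 7-week window = T·E[λ|data] = 7·262/45 = 1834/45.

1834/45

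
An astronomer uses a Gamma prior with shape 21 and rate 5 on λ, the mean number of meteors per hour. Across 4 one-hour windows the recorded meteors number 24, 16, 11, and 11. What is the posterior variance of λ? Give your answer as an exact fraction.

Total count: 24 + 16 + 11 + 11 = 62.
Total exposure: 4 hours.
The Gamma prior is conjugate for the Poisson rate, so λ | data ~ Gamma(21+62, 5+4) = Gamma(83, 9).
Posterior variance = α'/β'² = 83/81.

83/81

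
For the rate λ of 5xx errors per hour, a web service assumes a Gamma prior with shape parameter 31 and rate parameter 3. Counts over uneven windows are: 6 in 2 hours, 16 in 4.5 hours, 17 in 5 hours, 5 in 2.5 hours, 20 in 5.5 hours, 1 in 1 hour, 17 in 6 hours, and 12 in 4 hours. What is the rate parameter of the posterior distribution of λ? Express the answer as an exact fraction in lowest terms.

67/2

Total count: 6 + 16 + 17 + 5 + 20 + 1 + 17 + 12 = 94.
Total exposure: 2 + 4.5 + 5 + 2.5 + 5.5 + 1 + 6 + 4 = 30.5 hours.
Conjugate update: add total count to the shape and total exposure to the rate, giving Gamma(125, 67/2).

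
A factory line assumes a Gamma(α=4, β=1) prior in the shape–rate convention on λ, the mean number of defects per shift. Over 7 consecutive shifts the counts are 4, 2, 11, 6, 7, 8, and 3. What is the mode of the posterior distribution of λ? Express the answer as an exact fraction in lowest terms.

Total count: 4 + 2 + 11 + 6 + 7 + 8 + 3 = 41.
Total exposure: 7 shifts.
By Gamma–Poisson conjugacy, the posterior is Gamma(α + Σx, β + Σt) = Gamma(4 + 41, 1 + 7) = Gamma(45, 8).
Posterior mode = (α'−1)/β' = 44/8 = 11/2.

11/2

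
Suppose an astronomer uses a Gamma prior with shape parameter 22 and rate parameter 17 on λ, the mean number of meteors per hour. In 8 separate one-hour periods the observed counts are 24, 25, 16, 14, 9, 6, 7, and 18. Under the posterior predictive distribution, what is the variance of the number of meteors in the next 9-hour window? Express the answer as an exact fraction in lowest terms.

Total count: 24 + 25 + 16 + 14 + 9 + 6 + 7 + 18 = 119.
Total exposure: 8 hours.
By Gamma–Poisson conjugacy, the posterior is Gamma(α + Σx, β + Σt) = Gamma(22 + 119, 17 + 8) = Gamma(141, 25).
The posterior predictive for a window of length T is Negative Binomial with variance T·α'·(β'+T)/β'² = 9·141·34/625 = 43146/625.

43146/625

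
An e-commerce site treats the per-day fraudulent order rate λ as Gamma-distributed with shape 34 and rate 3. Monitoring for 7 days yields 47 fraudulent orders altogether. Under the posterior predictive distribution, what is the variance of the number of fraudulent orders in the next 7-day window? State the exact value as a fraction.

9639/100

Total count 47 over total exposure 7 days.
Gamma(α, β) with Poisson data over total exposure Σt gives posterior Gamma(α+Σx, β+Σt) = Gamma(81, 10).
The posterior predictive for a window of length T is Negative Binomial with variance T·α'·(β'+T)/β'² = 7·81·17/100 = 9639/100.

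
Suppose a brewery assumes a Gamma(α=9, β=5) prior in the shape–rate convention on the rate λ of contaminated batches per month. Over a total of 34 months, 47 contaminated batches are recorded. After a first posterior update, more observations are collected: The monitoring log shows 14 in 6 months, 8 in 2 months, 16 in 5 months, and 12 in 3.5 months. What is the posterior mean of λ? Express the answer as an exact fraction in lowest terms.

212/111

Total count 47 over total exposure 34 months.
After the first batch: Gamma(9 + 47, 5 + 34) = Gamma(56, 39).
Total count: 14 + 8 + 16 + 12 = 50.
Total exposure: 6 + 2 + 5 + 3.5 = 16.5 months.
After the second batch: Gamma(56 + 50, 39 + 16.5) = Gamma(106, 111/2).
Posterior mean = α'/β' = 106/(111/2) = 212/111.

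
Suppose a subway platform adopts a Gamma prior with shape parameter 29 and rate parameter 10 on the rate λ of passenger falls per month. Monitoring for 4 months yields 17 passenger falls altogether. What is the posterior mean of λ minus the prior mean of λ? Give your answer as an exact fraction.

27/70

Total count 17 over total exposure 4 months.
By Gamma–Poisson conjugacy, the posterior is Gamma(α + Σx, β + Σt) = Gamma(29 + 17, 10 + 4) = Gamma(46, 14).
Posterior mean = 46/14 = 23/7; prior mean = 29/10 = 29/10. Difference = 23/7 − 29/10 = 27/70.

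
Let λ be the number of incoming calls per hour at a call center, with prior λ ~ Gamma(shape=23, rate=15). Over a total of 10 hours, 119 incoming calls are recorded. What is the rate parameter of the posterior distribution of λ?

Total count 119 over total exposure 10 hours.
By Gamma–Poisson conjugacy, the posterior is Gamma(α + Σx, β + Σt) = Gamma(23 + 119, 15 + 10) = Gamma(142, 25).

25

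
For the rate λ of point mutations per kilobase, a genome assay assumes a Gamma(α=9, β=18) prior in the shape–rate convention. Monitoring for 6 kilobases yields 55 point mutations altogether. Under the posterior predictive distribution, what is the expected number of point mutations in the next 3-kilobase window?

Total count 55 over total exposure 6 kilobases.
The Gamma prior is conjugate for the Poisson rate, so λ | data ~ Gamma(9+55, 18+6) = Gamma(64, 24).
Predictive mean over a 3-kilobase window = T·E[λ|data] = 3·64/24 = 8.

8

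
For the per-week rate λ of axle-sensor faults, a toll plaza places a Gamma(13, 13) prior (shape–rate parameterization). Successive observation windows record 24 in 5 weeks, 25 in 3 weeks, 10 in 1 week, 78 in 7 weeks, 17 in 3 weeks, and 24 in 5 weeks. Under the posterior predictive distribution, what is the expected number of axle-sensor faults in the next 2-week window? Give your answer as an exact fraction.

382/37

Total count: 24 + 25 + 10 + 78 + 17 + 24 = 178.
Total exposure: 5 + 3 + 1 + 7 + 3 + 5 = 24 weeks.
The Gamma prior is conjugate for the Poisson rate, so λ | data ~ Gamma(13+178, 13+24) = Gamma(191, 37).
Predictive mean over a 2-week window = T·E[λ|data] = 2·191/37 = 382/37.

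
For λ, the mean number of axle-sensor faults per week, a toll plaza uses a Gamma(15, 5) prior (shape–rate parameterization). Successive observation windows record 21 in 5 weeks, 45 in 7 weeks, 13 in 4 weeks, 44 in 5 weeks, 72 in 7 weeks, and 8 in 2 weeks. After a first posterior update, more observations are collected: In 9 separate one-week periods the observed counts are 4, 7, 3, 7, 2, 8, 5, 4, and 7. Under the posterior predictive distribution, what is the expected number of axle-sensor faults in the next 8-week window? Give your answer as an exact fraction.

Total count: 21 + 45 + 13 + 44 + 72 + 8 = 203.
Total exposure: 5 + 7 + 4 + 5 + 7 + 2 = 30 weeks.
After the first batch: Gamma(15 + 203, 5 + 30) = Gamma(218, 35).
Total count: 4 + 7 + 3 + 7 + 2 + 8 + 5 + 4 + 7 = 47.
Total exposure: 9 weeks.
After the second batch: Gamma(218 + 47, 35 + 9) = Gamma(265, 44).
Predictive mean over an 8-week window = T·E[λ|data] = 8·265/44 = 530/11.

530/11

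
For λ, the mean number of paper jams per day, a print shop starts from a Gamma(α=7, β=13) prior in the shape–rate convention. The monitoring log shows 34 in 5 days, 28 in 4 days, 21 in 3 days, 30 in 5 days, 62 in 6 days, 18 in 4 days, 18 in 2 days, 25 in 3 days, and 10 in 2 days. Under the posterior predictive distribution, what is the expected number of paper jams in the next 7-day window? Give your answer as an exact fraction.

1771/47

Total count: 34 + 28 + 21 + 30 + 62 + 18 + 18 + 25 + 10 = 246.
Total exposure: 5 + 4 + 3 + 5 + 6 + 4 + 2 + 3 + 2 = 34 days.
Conjugate update: add total count to the shape and total exposure to the rate, giving Gamma(253, 47).
Predictive mean over a 7-day window = T·E[λ|data] = 7·253/47 = 1771/47.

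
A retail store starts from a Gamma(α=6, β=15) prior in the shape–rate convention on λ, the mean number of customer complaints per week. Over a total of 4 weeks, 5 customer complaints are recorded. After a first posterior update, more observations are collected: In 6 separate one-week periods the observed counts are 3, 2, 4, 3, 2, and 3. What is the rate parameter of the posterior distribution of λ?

25

Total count 5 over total exposure 4 weeks.
After the first batch: Gamma(6 + 5, 15 + 4) = Gamma(11, 19).
Total count: 3 + 2 + 4 + 3 + 2 + 3 = 17.
Total exposure: 6 weeks.
After the second batch: Gamma(11 + 17, 19 + 6) = Gamma(28, 25).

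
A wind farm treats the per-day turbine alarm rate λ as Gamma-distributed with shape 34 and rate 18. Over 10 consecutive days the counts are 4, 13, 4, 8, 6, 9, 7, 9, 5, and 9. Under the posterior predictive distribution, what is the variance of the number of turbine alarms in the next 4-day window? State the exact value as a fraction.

Total count: 4 + 13 + 4 + 8 + 6 + 9 + 7 + 9 + 5 + 9 = 74.
Total exposure: 10 days.
Gamma(α, β) with Poisson data over total exposure Σt gives posterior Gamma(α+Σx, β+Σt) = Gamma(108, 28).
The posterior predictive for a window of length T is Negative Binomial with variance T·α'·(β'+T)/β'² = 4·108·32/784 = 864/49.

864/49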